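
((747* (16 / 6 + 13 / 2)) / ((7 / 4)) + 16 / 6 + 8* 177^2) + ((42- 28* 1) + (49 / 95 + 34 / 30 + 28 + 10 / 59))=1997778264 / 7847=254591.34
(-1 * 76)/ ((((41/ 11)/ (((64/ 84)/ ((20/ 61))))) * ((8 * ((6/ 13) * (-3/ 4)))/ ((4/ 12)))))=662948/ 116235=5.70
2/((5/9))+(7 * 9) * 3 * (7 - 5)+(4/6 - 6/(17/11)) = 96488/255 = 378.38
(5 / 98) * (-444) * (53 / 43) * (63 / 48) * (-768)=28144.58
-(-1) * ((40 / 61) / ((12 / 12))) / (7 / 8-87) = -320 / 42029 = -0.01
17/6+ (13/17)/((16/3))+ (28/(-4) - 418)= -422.02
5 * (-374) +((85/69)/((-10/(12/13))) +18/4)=-1865.61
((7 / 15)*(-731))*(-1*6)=10234 / 5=2046.80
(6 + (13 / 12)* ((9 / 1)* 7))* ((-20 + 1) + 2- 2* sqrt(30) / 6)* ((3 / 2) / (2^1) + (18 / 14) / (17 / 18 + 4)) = -12708333 / 9968- 249183* sqrt(30) / 9968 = -1411.83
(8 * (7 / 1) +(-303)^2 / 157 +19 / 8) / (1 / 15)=12116865 / 1256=9647.19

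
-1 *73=-73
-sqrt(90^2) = -90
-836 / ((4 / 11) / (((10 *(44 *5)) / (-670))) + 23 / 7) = -1770230 / 6723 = -263.31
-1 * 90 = -90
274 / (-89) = -274 / 89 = -3.08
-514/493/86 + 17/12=357299/254388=1.40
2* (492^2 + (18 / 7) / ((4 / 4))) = 484133.14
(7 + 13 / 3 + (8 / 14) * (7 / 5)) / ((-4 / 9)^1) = -273 / 10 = -27.30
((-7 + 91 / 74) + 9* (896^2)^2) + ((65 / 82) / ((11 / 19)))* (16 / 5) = 193589950908680943 / 33374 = 5800621768702.61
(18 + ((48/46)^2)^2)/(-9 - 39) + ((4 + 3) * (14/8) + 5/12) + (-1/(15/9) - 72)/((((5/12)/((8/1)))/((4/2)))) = -466031479889/167904600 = -2775.57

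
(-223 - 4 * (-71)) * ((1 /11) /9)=0.62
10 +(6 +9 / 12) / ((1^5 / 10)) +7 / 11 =1719 / 22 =78.14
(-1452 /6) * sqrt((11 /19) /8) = -121 * sqrt(418) /38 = -65.10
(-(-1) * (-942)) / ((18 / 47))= -7379 / 3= -2459.67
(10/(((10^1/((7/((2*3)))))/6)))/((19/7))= 49/19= 2.58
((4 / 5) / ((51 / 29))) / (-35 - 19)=-58 / 6885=-0.01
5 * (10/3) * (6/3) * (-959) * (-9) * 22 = 6329400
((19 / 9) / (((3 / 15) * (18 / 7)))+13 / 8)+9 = 9545 / 648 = 14.73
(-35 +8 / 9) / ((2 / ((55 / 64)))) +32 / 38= -302383 / 21888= -13.82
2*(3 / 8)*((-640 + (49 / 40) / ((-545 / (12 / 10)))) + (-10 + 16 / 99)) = -3506217553 / 7194000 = -487.38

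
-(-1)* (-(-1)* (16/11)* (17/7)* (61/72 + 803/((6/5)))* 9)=1640194/77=21301.22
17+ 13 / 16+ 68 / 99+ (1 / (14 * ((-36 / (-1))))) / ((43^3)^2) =432214769991317 / 23363757829104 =18.50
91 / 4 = 22.75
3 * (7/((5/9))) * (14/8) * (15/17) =3969/68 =58.37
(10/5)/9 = 2/9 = 0.22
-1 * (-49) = 49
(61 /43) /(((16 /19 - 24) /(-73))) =84607 /18920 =4.47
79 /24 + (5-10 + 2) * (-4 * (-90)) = -25841 /24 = -1076.71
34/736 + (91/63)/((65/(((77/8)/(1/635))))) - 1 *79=188339/3312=56.87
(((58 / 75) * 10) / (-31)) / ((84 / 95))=-551 / 1953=-0.28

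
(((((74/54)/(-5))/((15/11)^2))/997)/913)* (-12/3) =1628/2513561625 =0.00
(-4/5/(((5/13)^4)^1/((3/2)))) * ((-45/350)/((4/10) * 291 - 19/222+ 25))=171194634/3431290625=0.05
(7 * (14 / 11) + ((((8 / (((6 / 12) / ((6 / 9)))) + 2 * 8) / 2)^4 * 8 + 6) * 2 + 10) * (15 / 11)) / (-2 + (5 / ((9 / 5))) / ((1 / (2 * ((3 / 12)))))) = -409623112 / 363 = -1128438.33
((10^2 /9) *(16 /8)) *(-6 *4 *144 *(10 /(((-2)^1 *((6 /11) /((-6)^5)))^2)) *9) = -351187550208000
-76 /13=-5.85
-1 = -1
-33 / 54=-11 / 18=-0.61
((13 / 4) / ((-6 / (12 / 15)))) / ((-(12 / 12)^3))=13 / 30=0.43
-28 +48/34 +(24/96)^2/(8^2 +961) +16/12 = -21123149/836400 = -25.25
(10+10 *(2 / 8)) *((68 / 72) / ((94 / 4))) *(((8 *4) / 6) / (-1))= -3400 / 1269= -2.68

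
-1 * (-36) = 36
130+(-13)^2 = 299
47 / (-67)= -47 / 67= -0.70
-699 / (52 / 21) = -14679 / 52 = -282.29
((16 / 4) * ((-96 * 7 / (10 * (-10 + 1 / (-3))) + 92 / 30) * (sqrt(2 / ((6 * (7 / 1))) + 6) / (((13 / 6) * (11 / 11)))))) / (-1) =-7120 * sqrt(2667) / 8463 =-43.45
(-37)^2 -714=655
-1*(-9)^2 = -81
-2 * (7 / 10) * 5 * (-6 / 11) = 42 / 11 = 3.82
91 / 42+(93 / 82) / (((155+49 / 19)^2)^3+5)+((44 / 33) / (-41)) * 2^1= 186196418683818360034168 / 88596361694811802891503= 2.10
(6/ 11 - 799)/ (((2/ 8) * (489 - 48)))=-35132/ 4851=-7.24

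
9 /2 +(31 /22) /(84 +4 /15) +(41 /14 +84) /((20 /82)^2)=7133101027 /4866400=1465.79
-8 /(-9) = 8 /9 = 0.89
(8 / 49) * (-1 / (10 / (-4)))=16 / 245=0.07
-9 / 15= -3 / 5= -0.60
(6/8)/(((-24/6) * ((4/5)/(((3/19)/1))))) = -45/1216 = -0.04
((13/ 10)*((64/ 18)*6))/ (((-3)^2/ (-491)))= -204256/ 135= -1513.01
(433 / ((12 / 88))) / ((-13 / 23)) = -5617.90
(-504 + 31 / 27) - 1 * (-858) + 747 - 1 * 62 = 28084 / 27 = 1040.15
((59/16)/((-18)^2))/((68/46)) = 0.01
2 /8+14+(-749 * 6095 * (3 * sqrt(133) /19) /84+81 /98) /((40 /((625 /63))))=79329 /5488 - 81520625 * sqrt(133) /38304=-24529.76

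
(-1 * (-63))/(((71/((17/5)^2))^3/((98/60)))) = 24837558501/55923593750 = 0.44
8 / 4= 2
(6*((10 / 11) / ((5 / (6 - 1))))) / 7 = 60 / 77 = 0.78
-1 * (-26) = 26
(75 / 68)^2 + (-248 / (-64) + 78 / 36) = 100685 / 13872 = 7.26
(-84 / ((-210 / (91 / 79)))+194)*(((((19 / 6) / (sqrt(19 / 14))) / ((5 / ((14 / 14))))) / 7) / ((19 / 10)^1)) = 25604*sqrt(266) / 52535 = 7.95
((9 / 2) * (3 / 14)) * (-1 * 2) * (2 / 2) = -27 / 14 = -1.93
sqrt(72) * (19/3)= 38 * sqrt(2)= 53.74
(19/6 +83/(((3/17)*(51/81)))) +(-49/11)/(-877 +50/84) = 1822462747/2429394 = 750.17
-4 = -4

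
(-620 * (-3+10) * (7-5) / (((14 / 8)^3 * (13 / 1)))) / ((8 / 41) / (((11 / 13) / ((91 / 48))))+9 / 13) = -214748160 / 1946917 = -110.30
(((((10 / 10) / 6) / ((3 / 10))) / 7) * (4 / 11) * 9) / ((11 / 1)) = 20 / 847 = 0.02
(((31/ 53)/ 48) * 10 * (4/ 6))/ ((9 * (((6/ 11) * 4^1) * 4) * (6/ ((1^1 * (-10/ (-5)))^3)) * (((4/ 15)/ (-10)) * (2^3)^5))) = -42625/ 27009220608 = -0.00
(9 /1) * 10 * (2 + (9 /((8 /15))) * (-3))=-4376.25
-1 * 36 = -36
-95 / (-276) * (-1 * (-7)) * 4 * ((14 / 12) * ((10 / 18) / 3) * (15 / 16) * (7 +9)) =116375 / 3726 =31.23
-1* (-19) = 19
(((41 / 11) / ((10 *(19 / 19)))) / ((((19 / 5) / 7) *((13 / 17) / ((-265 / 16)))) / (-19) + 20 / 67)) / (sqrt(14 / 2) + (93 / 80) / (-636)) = 5693103109400 / 17538404038807311 + 3114678346304000 *sqrt(7) / 17538404038807311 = 0.47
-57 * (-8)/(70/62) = 14136/35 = 403.89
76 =76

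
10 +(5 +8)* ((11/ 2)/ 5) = 243/ 10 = 24.30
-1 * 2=-2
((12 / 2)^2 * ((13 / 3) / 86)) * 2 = 156 / 43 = 3.63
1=1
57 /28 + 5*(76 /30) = 1235 /84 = 14.70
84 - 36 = 48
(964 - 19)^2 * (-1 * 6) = -5358150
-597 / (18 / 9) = -597 / 2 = -298.50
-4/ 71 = -0.06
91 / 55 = 1.65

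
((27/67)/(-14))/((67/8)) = -108/31423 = -0.00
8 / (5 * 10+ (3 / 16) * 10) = 64 / 415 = 0.15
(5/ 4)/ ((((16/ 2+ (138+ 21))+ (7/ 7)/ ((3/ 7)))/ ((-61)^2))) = 55815/ 2032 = 27.47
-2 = -2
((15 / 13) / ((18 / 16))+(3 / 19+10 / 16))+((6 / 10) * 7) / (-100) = 1309003 / 741000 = 1.77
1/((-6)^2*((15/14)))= 7/270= 0.03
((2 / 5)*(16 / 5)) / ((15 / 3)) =32 / 125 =0.26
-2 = -2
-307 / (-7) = 307 / 7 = 43.86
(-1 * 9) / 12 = -3 / 4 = -0.75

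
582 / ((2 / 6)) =1746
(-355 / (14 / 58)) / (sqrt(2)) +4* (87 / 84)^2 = 841 / 196 - 10295* sqrt(2) / 14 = -1035.66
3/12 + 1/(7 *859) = 6017/24052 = 0.25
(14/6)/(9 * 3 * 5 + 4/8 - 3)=14/795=0.02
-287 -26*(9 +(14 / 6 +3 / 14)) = -12332 / 21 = -587.24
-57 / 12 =-19 / 4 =-4.75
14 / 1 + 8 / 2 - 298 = -280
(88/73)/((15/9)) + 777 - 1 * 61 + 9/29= 7589801/10585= 717.03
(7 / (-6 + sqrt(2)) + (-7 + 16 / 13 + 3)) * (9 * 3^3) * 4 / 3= -286740 / 221-1134 * sqrt(2) / 17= -1391.80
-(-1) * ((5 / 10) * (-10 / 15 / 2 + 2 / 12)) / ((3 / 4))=-1 / 9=-0.11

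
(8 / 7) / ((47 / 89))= 712 / 329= 2.16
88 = 88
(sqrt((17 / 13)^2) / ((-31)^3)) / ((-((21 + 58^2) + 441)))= 17 / 1481744758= 0.00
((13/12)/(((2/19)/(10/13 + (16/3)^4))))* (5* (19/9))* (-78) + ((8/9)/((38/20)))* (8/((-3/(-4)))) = -190099001575/27702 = -6862284.37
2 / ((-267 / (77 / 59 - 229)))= 8956 / 5251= 1.71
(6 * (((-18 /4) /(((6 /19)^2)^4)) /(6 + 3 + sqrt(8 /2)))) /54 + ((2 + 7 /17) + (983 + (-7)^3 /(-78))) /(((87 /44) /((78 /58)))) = 112841164488199 /528296338944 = 213.59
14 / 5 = 2.80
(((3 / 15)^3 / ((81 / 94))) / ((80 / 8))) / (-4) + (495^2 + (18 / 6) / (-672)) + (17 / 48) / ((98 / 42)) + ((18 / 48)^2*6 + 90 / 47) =65297486598773 / 266490000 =245027.91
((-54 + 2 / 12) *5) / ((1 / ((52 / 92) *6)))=-20995 / 23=-912.83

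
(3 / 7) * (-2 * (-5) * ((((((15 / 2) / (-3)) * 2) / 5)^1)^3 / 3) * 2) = -20 / 7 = -2.86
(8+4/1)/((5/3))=36/5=7.20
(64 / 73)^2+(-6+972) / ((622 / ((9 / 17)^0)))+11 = 22078272 / 1657319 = 13.32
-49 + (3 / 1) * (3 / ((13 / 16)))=-493 / 13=-37.92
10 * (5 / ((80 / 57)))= 285 / 8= 35.62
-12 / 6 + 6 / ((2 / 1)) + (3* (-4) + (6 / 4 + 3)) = -13 / 2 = -6.50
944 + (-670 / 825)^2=25718356 / 27225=944.66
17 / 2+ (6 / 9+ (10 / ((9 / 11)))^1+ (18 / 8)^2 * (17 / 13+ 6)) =109295 / 1872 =58.38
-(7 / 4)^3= -343 / 64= -5.36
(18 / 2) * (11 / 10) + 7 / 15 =311 / 30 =10.37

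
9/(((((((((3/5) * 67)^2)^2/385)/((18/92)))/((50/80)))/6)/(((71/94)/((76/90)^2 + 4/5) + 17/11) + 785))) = 818178360890625/1067907528932224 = 0.77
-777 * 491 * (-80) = 30520560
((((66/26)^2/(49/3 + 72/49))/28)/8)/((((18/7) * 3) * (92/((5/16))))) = 29645/41665654784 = 0.00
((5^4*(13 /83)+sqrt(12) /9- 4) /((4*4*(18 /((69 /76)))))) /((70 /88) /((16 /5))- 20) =-1971629 /131569110- 253*sqrt(3) /7133265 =-0.02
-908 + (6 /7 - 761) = -11677 /7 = -1668.14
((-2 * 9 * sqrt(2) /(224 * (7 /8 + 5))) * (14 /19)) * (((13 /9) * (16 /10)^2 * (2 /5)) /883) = -0.00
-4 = -4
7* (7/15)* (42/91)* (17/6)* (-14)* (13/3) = -11662/45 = -259.16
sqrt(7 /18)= sqrt(14) /6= 0.62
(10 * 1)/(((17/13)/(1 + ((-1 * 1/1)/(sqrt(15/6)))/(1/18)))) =130/17 - 468 * sqrt(10)/17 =-79.41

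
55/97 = 0.57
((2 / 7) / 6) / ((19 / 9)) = 3 / 133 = 0.02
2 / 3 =0.67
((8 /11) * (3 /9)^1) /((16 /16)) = 8 /33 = 0.24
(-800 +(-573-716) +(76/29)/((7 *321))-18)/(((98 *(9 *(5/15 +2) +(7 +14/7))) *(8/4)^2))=-27459673/153263376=-0.18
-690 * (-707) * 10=4878300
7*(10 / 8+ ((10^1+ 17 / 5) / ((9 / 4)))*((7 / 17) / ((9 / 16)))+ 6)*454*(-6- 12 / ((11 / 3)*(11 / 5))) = -276257.97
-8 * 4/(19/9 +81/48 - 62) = 4608/8381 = 0.55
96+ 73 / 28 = 2761 / 28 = 98.61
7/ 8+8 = 71/ 8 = 8.88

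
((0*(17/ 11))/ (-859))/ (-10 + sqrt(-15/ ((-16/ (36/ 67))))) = 0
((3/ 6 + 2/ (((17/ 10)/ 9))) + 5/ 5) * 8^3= 105216/ 17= 6189.18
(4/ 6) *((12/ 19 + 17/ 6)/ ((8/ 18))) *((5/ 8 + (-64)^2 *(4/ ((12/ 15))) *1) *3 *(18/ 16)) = 1747406925/ 4864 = 359253.07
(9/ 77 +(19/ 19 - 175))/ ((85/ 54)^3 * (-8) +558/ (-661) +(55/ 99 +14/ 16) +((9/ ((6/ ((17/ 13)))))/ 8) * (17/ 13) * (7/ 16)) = 7536462863125248/ 1320813131682737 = 5.71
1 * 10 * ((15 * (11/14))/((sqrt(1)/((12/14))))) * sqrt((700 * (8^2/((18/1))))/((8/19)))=33000 * sqrt(133)/49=7766.83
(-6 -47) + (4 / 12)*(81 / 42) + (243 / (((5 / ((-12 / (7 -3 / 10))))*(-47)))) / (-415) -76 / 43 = -42584115669 / 786714670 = -54.13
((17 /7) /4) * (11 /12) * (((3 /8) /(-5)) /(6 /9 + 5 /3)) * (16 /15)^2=-0.02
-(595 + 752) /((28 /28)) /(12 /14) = -3143 /2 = -1571.50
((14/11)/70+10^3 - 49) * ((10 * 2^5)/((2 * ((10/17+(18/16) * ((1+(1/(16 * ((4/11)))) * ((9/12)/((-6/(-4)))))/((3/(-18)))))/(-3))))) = 43706056704/645491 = 67709.78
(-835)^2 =697225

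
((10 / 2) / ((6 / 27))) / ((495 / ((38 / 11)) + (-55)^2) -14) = 855 / 119863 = 0.01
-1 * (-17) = 17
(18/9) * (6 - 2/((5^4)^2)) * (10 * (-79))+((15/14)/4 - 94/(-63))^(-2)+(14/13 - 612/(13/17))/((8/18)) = -18023549829546167/1598124531250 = -11277.94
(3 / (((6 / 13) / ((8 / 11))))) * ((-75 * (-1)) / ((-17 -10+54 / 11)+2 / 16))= -31200 / 1933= -16.14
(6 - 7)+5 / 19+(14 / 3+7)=623 / 57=10.93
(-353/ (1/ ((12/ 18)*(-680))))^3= 110647305216512000/ 27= 4098048341352296.30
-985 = -985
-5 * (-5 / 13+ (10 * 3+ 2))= -2055 / 13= -158.08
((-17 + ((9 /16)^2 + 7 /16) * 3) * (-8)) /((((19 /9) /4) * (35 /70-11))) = -1617 /76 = -21.28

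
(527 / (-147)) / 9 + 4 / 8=269 / 2646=0.10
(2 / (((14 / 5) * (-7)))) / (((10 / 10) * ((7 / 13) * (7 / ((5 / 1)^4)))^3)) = -2681884765625 / 5764801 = -465217.23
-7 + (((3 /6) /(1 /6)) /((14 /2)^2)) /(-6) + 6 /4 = -270 /49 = -5.51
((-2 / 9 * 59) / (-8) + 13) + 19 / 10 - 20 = -623 / 180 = -3.46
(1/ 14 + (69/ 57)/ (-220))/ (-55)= -1929/ 1609300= -0.00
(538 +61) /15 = 599 /15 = 39.93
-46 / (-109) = 46 / 109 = 0.42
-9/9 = -1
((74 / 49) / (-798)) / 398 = -37 / 7781298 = -0.00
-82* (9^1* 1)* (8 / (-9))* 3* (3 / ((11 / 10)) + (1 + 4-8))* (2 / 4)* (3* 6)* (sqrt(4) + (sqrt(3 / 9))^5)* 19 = -2019168 / 11-37392* sqrt(3) / 11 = -189448.44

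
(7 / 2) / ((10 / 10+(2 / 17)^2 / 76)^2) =3.50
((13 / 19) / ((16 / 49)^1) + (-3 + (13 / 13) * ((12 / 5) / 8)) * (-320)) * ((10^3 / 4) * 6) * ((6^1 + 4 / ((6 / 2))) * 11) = 3982306625 / 38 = 104797542.76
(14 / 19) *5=70 / 19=3.68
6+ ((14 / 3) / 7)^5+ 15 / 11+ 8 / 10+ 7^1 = 204422 / 13365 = 15.30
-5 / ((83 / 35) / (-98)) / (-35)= -490 / 83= -5.90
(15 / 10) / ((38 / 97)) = 3.83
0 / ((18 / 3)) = 0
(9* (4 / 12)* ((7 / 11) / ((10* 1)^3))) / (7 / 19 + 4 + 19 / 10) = 133 / 436700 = 0.00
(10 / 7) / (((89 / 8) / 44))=5.65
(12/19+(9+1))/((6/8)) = 808/57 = 14.18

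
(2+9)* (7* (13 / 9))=1001 / 9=111.22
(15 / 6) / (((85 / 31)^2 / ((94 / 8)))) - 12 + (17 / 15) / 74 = -10364731 / 1283160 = -8.08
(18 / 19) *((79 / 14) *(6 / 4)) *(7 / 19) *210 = 223965 / 361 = 620.40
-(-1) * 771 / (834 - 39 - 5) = 771 / 790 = 0.98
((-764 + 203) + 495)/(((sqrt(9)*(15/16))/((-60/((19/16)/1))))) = 22528/19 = 1185.68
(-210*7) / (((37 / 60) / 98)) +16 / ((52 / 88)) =-112353776 / 481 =-233583.73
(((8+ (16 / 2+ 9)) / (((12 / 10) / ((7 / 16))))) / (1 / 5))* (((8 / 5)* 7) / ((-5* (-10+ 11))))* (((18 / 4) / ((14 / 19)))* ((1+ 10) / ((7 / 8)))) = -15675 / 2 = -7837.50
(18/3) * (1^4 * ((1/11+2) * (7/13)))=966/143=6.76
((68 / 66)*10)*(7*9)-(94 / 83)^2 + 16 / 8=49241822 / 75779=649.81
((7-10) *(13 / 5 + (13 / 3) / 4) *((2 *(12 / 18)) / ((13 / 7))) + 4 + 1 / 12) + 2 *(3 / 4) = -47 / 20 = -2.35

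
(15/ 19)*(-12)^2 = 2160/ 19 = 113.68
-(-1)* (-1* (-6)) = 6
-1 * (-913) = 913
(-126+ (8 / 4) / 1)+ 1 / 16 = -1983 / 16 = -123.94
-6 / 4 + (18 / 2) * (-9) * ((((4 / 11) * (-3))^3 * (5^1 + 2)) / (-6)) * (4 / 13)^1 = -1358277 / 34606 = -39.25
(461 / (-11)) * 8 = -3688 / 11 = -335.27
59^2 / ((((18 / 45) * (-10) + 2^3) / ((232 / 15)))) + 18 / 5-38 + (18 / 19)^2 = 13426.36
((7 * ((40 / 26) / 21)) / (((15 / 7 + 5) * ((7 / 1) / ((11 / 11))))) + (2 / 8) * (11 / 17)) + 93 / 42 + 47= 4584037 / 92820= 49.39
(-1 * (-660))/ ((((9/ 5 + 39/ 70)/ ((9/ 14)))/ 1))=180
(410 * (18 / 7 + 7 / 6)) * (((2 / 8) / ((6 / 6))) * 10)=160925 / 42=3831.55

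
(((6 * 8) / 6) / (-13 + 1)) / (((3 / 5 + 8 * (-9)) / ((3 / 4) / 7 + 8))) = 1135 / 14994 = 0.08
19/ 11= 1.73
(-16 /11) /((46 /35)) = -280 /253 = -1.11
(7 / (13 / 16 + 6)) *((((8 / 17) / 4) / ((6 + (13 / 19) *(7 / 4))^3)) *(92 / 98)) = 646172672 / 2122928846633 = 0.00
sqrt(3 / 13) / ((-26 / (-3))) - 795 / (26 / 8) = -3180 / 13 +3* sqrt(39) / 338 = -244.56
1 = 1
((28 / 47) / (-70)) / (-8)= 1 / 940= 0.00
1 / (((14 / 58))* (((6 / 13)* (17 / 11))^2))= 593021 / 72828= 8.14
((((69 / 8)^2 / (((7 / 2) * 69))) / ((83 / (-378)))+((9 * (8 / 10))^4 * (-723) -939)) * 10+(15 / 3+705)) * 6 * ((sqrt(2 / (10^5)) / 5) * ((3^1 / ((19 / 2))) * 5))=-14520553461711 * sqrt(5) / 197125000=-164712.46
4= 4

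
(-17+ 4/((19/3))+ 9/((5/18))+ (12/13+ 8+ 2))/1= 33289/1235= 26.95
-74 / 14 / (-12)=37 / 84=0.44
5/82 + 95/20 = 789/164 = 4.81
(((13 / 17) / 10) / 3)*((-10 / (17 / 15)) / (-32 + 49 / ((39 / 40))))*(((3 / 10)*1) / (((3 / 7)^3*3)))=-57967 / 3703824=-0.02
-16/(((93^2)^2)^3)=-16/418596297479370673535601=-0.00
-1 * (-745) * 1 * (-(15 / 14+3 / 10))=-7152 / 7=-1021.71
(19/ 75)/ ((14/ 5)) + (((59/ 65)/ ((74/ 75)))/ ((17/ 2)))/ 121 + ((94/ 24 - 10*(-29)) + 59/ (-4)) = 9670592733/ 34629595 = 279.26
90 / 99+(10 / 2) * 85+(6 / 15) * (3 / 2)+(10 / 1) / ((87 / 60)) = 691282 / 1595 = 433.41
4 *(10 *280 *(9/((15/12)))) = 80640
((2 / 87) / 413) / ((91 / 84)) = 8 / 155701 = 0.00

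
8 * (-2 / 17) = -16 / 17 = -0.94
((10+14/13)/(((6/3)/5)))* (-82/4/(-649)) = 7380/8437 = 0.87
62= 62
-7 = -7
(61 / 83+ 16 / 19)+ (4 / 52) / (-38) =64579 / 41002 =1.58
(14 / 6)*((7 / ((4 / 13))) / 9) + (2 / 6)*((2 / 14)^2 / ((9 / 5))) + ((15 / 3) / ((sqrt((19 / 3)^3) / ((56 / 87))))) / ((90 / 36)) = 112*sqrt(57) / 10469 + 10411 / 1764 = 5.98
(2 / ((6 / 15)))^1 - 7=-2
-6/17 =-0.35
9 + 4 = 13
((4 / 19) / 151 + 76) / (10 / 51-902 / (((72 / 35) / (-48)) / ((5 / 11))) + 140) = 5560224 / 710149225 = 0.01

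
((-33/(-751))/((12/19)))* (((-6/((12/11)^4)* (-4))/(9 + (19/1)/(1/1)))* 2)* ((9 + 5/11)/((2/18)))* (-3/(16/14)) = -3616327/192256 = -18.81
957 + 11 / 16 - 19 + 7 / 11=939.32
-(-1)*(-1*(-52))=52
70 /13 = 5.38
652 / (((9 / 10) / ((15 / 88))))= 4075 / 33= 123.48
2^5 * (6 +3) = 288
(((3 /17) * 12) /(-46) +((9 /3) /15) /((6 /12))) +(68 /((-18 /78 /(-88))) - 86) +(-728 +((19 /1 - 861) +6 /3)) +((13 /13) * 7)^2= 142672111 /5865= 24326.02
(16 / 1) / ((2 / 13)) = 104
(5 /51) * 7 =35 /51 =0.69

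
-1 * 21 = -21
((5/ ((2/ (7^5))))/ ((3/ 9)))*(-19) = -4789995/ 2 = -2394997.50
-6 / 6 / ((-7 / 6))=0.86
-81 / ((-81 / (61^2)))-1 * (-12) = 3733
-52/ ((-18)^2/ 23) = -3.69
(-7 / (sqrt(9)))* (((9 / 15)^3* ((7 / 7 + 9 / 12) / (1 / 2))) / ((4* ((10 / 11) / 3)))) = -14553 / 10000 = -1.46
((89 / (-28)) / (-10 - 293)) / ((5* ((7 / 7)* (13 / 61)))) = 5429 / 551460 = 0.01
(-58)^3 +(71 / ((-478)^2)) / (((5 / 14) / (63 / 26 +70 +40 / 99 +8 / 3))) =-286872011710943 / 1470294540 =-195111.93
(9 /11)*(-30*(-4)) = 1080 /11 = 98.18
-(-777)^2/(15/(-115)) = 4628589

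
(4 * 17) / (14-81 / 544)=36992 / 7535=4.91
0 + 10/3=10/3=3.33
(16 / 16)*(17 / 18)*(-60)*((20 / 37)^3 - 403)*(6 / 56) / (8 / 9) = 15609946635 / 5673136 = 2751.56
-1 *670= -670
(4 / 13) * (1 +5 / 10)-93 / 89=-675 / 1157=-0.58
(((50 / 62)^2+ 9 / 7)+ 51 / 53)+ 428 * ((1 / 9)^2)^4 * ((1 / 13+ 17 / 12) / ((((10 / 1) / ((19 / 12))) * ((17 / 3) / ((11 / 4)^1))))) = 4718682767075505769 / 1628061790632994080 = 2.90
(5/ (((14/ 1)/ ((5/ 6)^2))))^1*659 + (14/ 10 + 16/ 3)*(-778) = -12789229/ 2520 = -5075.09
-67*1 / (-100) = 67 / 100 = 0.67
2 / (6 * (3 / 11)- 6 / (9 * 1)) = 33 / 16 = 2.06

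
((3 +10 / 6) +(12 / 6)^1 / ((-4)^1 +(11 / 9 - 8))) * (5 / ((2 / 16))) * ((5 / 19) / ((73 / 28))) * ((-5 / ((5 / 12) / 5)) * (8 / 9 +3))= -5111680000 / 1210851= -4221.56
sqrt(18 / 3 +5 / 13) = sqrt(1079) / 13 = 2.53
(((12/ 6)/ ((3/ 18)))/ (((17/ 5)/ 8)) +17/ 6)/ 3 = 3169/ 306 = 10.36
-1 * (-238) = 238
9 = 9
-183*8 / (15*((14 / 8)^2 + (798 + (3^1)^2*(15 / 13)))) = -101504 / 843905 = -0.12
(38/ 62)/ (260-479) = -19/ 6789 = -0.00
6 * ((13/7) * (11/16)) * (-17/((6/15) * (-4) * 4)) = 36465/1792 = 20.35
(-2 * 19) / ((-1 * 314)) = 19 / 157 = 0.12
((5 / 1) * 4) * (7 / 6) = 23.33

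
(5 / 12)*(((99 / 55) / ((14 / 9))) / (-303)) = -9 / 5656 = -0.00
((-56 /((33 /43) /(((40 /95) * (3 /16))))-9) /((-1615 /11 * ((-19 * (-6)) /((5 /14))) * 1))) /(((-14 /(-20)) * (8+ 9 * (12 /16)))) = 0.00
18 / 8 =2.25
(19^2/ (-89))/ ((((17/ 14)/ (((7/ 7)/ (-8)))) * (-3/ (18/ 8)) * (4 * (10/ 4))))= -7581/ 242080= -0.03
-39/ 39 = -1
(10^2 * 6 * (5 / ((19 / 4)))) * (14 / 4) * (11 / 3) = 154000 / 19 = 8105.26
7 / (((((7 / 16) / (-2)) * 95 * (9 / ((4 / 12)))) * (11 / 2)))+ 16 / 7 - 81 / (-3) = 29.28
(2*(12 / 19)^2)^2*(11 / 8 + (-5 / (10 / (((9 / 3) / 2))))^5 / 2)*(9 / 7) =1875717 / 1824494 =1.03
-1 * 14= -14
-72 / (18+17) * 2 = -144 / 35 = -4.11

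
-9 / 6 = -3 / 2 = -1.50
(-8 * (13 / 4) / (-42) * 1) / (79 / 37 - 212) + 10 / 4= 2.50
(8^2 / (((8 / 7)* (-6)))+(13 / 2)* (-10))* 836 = -186428 / 3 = -62142.67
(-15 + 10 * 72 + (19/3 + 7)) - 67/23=49364/69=715.42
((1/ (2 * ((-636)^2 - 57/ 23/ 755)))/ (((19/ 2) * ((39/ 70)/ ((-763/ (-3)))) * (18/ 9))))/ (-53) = -463732325/ 827569254784077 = -0.00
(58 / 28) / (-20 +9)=-29 / 154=-0.19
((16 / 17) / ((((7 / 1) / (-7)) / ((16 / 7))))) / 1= -2.15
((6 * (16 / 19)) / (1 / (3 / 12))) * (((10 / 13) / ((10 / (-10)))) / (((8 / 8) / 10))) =-2400 / 247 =-9.72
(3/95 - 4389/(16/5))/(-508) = 2084727/772160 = 2.70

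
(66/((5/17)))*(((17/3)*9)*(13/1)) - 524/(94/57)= 34887972/235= 148459.46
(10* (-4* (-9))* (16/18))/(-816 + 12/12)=-64/163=-0.39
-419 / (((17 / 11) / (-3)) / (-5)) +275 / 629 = -2557720 / 629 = -4066.33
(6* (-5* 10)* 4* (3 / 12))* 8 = -2400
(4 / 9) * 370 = 1480 / 9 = 164.44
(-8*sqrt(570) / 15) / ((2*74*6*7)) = -sqrt(570) / 11655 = -0.00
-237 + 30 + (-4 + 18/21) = -1471/7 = -210.14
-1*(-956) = 956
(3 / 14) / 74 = 3 / 1036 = 0.00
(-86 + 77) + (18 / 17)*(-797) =-14499 / 17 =-852.88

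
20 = 20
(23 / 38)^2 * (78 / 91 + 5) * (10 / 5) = 21689 / 5054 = 4.29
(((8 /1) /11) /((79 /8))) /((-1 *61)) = -64 /53009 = -0.00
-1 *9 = -9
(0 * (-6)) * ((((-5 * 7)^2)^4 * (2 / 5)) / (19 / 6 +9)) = 0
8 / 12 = 0.67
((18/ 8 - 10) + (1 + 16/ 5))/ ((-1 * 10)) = 71/ 200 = 0.36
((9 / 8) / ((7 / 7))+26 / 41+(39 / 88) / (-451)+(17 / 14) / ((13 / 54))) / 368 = 12283295 / 664535872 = 0.02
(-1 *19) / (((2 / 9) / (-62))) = 5301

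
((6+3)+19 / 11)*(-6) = -708 / 11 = -64.36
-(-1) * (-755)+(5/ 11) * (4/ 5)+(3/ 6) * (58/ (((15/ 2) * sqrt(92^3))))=-8301/ 11+29 * sqrt(23)/ 31740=-754.63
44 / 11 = 4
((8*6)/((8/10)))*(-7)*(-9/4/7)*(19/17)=2565/17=150.88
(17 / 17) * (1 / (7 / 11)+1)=18 / 7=2.57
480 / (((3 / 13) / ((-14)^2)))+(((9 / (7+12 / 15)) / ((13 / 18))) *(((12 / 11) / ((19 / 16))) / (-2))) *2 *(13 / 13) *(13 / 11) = 12184280320 / 29887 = 407678.27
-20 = -20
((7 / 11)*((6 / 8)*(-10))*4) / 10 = -21 / 11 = -1.91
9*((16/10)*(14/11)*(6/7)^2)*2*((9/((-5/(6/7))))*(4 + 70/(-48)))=-1423008/13475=-105.60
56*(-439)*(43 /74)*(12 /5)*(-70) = 88797408 /37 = 2399929.95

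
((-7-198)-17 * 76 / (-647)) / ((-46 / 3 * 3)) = 131343 / 29762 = 4.41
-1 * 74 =-74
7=7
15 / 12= 5 / 4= 1.25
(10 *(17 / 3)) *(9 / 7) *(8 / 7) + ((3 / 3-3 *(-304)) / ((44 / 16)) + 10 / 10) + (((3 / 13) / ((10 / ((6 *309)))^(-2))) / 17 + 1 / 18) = 2582764076015 / 6203782494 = 416.32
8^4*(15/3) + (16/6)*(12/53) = 1085472/53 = 20480.60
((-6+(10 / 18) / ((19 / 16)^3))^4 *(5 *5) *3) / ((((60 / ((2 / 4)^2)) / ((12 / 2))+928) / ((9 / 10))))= 4684417341655393898405 / 65078098565302331883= 71.98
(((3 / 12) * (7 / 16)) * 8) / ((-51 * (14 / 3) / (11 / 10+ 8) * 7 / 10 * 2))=-0.02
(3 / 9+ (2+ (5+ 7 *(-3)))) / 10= -41 / 30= -1.37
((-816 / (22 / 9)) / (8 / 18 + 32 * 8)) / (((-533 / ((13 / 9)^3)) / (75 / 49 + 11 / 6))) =2841397 / 114760107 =0.02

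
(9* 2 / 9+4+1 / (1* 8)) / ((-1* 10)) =-0.61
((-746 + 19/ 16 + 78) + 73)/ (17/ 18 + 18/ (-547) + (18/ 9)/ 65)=-3040272495/ 4824536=-630.17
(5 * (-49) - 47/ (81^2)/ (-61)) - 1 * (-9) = -94452109/ 400221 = -236.00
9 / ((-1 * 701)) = -9 / 701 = -0.01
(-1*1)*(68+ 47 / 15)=-1067 / 15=-71.13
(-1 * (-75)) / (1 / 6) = 450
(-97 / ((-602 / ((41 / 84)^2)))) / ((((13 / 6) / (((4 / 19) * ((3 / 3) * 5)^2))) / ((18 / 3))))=4076425 / 7286006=0.56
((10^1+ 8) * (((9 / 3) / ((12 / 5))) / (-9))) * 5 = -25 / 2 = -12.50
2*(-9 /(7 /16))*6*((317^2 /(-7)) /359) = 173644992 /17591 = 9871.24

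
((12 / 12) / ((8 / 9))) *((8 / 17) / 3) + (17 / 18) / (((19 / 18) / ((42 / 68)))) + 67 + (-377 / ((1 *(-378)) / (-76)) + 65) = 6950831 / 122094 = 56.93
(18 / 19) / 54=1 / 57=0.02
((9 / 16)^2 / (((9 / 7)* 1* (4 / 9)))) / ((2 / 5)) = 2835 / 2048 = 1.38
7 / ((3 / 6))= 14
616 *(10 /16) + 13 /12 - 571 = -2219 /12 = -184.92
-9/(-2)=9/2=4.50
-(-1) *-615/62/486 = -205/10044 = -0.02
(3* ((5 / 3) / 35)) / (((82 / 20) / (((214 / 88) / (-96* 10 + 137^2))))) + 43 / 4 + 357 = 367.75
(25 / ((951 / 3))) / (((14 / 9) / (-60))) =-6750 / 2219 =-3.04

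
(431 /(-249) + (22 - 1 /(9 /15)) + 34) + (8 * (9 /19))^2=2006398 /29963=66.96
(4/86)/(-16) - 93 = -31993/344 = -93.00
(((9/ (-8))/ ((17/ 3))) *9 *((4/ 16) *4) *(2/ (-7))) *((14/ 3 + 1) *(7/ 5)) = 81/ 20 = 4.05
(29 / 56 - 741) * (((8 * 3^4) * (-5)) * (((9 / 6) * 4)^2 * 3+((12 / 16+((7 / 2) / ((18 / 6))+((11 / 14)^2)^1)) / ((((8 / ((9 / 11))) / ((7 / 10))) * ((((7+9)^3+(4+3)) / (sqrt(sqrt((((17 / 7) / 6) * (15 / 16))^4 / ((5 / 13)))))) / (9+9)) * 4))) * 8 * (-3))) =-3445703060355 * 13^(1 / 4) * 5^(3 / 4) / 3963038464+1813766580 / 7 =259103991.13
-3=-3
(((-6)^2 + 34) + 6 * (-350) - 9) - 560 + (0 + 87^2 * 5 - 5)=35241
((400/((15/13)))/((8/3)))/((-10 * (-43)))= 13/43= 0.30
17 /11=1.55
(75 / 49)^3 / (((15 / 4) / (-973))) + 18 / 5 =-926.82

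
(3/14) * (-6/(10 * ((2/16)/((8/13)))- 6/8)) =-288/287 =-1.00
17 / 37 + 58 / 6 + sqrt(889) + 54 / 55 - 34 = 6.92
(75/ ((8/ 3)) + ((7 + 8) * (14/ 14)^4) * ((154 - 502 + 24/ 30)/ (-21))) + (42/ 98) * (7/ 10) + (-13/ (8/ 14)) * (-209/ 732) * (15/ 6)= 8569199/ 29280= 292.66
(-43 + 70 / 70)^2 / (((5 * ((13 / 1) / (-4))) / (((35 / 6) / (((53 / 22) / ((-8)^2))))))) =-11590656 / 689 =-16822.43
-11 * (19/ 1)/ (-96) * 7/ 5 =3.05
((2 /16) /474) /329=1 /1247568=0.00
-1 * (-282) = 282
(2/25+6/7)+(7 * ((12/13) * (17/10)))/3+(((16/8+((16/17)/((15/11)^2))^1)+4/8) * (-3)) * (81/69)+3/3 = -8874209/1779050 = -4.99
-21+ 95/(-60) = -271/12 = -22.58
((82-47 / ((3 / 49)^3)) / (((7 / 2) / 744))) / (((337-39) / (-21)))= 1370767672 / 447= 3066594.34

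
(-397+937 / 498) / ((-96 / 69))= 4525687 / 15936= 283.99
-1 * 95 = -95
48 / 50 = 24 / 25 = 0.96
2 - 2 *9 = -16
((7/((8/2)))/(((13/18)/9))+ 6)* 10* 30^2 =3253500/13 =250269.23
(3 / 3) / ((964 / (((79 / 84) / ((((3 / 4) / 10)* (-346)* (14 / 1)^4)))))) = -395 / 403622928576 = -0.00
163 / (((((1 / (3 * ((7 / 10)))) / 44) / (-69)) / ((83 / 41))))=-431277462 / 205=-2103792.50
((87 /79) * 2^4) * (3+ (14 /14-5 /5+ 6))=12528 /79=158.58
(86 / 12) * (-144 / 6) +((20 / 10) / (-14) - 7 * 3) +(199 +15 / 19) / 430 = -5509634 / 28595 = -192.68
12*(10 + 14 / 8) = 141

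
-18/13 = -1.38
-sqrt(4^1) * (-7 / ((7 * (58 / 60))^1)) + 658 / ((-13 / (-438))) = 8358696 / 377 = 22171.61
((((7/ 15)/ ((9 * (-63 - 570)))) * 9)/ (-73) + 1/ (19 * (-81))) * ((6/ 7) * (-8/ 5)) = 1213088/ 1382804325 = 0.00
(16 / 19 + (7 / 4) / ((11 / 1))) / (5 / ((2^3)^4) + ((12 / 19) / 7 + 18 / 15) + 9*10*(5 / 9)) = 29998080 / 1536806623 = 0.02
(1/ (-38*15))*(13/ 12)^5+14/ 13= 1.07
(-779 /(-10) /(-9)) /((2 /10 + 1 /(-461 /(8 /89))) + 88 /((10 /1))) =-31961591 /33232770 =-0.96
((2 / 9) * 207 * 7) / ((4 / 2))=161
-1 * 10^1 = -10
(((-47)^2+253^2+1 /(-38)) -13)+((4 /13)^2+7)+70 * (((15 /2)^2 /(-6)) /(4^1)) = 3393282349 /51376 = 66048.01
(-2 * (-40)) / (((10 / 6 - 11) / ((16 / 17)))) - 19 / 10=-11861 / 1190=-9.97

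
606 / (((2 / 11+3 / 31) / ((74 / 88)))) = 347541 / 190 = 1829.16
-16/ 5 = -3.20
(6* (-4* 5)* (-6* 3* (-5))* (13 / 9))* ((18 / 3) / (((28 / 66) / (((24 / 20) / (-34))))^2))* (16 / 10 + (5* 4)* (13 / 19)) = -13320264672 / 1345295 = -9901.37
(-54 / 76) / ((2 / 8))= -2.84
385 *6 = 2310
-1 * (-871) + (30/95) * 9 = 16603/19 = 873.84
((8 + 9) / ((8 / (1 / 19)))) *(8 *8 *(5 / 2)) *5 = 1700 / 19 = 89.47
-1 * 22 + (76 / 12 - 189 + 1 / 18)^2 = 10797241 / 324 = 33324.82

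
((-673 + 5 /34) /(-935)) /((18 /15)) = 22877 /38148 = 0.60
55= 55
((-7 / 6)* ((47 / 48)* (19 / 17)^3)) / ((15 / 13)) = -29335943 / 21224160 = -1.38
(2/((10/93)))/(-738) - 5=-6181/1230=-5.03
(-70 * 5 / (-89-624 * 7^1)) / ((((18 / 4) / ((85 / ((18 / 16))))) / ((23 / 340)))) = 32200 / 361017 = 0.09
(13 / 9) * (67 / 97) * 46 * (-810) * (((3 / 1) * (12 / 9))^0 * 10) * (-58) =2091445200 / 97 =21561290.72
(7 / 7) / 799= 1 / 799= 0.00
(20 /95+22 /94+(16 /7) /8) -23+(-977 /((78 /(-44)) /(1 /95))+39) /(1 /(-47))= -2593833467 /1218945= -2127.93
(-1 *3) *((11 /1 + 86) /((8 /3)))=-873 /8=-109.12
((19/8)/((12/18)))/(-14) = -57/224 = -0.25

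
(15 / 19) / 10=3 / 38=0.08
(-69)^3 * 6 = -1971054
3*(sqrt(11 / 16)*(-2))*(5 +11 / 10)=-183*sqrt(11) / 20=-30.35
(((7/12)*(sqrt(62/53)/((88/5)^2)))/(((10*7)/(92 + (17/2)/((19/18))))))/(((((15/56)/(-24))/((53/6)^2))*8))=-2.54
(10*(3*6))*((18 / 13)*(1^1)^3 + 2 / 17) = 59760 / 221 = 270.41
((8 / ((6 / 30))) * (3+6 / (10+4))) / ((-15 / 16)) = -1024 / 7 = -146.29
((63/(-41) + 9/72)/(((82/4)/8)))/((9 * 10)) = -463/75645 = -0.01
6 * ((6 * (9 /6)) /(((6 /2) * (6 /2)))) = 6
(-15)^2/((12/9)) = 168.75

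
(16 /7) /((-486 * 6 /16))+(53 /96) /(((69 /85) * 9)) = 236711 /3755808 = 0.06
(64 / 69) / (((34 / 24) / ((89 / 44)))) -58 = -243762 / 4301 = -56.68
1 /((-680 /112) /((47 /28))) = -47 /170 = -0.28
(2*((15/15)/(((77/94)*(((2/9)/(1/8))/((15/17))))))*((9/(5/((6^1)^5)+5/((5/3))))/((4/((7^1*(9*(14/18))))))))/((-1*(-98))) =13876515/30542897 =0.45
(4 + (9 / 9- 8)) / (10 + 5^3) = -1 / 45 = -0.02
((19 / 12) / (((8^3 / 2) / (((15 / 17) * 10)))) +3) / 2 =26587 / 17408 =1.53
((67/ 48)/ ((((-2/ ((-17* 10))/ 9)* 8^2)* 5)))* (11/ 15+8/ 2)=80869/ 5120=15.79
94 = 94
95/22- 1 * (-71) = 1657/22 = 75.32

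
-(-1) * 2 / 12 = 1 / 6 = 0.17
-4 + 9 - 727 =-722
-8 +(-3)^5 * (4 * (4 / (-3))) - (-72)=1360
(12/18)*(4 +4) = 16/3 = 5.33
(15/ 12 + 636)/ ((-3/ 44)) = -28039/ 3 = -9346.33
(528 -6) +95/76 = 523.25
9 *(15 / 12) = 45 / 4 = 11.25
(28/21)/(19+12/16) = 16/237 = 0.07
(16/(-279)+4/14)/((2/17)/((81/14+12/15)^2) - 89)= -1611334222/627956825769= -0.00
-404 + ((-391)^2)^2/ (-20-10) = -23372612281/ 30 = -779087076.03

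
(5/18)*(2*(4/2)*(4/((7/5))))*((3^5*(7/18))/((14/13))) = 1950/7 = 278.57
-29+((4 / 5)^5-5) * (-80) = 215491 / 625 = 344.79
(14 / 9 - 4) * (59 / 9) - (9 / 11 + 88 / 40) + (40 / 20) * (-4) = -120476 / 4455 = -27.04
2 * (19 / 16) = 2.38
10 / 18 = 5 / 9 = 0.56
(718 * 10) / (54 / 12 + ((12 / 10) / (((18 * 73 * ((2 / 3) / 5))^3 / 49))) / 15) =2413274739840 / 1512498341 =1595.56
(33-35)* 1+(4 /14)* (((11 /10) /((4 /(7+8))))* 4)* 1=19 /7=2.71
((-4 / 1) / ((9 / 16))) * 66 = -1408 / 3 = -469.33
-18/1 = -18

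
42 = 42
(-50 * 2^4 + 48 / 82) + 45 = -30931 / 41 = -754.41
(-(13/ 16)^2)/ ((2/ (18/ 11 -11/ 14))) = -22139/ 78848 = -0.28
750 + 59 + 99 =908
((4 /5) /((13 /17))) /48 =0.02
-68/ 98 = -34/ 49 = -0.69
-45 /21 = -15 /7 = -2.14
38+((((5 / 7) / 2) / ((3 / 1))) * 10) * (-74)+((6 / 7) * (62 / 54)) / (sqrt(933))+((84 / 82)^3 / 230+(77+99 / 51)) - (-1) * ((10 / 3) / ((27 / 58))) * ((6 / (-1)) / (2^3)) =62 * sqrt(933) / 58779+597947013077 / 25465964895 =23.51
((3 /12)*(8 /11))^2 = 4 /121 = 0.03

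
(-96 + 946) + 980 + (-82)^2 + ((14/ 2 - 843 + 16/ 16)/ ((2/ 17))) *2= -5641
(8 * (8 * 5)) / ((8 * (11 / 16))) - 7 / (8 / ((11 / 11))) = 5043 / 88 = 57.31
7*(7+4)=77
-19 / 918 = -0.02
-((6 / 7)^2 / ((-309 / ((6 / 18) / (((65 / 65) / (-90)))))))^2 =-129600 / 25472209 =-0.01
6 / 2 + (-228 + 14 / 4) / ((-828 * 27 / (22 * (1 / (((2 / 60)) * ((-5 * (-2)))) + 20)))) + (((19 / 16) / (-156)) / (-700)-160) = -21500022461 / 141523200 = -151.92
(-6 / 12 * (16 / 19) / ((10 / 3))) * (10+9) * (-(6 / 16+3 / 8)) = 9 / 5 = 1.80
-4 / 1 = -4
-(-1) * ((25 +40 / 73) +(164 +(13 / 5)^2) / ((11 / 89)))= 28248568 / 20075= 1407.15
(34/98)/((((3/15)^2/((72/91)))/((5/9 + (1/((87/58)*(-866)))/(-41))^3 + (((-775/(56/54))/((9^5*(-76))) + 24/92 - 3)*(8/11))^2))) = 426459839394107754644779431058850/15012468615444680744866461122163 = 28.41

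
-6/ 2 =-3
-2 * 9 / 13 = -18 / 13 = -1.38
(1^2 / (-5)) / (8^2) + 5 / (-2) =-801 / 320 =-2.50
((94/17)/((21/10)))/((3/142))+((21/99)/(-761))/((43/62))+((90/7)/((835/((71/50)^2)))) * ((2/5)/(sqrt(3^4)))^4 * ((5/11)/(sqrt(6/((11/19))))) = 20164 * sqrt(1254)/41744533359375+48046371502/385509663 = 124.63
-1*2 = -2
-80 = -80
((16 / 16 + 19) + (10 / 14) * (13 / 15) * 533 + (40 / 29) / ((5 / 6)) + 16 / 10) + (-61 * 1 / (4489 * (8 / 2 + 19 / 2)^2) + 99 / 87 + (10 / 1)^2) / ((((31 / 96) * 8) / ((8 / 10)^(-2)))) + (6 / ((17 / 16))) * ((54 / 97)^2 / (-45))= 1819799923711710443 / 4392037019069532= 414.34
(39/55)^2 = 1521/3025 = 0.50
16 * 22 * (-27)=-9504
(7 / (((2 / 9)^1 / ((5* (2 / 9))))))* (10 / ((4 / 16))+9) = 1715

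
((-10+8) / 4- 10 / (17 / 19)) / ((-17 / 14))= 2779 / 289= 9.62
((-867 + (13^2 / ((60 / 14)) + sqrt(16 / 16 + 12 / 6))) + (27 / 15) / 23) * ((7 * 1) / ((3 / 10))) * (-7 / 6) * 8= 111909532 / 621 - 1960 * sqrt(3) / 9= 179831.38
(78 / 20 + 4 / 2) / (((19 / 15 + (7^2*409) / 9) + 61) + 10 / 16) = 2124 / 824281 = 0.00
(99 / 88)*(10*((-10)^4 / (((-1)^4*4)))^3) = 175781250000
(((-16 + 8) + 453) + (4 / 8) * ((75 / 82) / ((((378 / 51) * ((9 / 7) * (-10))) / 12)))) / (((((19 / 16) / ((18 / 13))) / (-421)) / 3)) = -349244760 / 533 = -655243.45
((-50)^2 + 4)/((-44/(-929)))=581554/11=52868.55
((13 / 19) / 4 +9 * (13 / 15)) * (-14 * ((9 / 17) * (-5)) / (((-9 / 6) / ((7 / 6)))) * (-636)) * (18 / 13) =65350908 / 323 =202324.79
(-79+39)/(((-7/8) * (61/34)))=10880/427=25.48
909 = 909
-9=-9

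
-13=-13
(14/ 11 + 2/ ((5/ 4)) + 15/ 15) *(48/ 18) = 568/ 55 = 10.33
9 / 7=1.29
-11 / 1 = -11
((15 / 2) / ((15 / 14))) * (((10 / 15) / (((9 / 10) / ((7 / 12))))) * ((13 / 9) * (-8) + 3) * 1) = -18865 / 729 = -25.88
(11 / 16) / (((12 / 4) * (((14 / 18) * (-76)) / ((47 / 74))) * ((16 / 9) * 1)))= -13959 / 10078208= -0.00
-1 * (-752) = 752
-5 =-5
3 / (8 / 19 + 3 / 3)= 2.11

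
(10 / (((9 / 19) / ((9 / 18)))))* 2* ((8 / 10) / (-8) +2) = 361 / 9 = 40.11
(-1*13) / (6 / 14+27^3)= -91 / 137784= -0.00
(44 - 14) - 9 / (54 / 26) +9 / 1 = 104 / 3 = 34.67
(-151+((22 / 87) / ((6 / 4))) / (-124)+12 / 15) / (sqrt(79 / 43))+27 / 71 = 27 / 71 - 6076396 * sqrt(3397) / 3195945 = -110.43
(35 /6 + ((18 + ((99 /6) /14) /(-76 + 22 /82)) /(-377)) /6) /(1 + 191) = 381869911 /12586129920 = 0.03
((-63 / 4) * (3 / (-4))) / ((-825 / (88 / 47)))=-63 / 2350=-0.03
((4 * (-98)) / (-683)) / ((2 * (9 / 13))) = 2548 / 6147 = 0.41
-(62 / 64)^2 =-961 / 1024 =-0.94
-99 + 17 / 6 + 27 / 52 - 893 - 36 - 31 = -164681 / 156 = -1055.65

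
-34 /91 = -0.37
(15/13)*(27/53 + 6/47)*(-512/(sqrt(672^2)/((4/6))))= -84640/226681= -0.37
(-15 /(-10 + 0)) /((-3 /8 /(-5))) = 20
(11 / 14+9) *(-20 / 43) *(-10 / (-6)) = -6850 / 903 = -7.59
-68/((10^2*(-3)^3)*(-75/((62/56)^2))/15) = -16337/2646000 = -0.01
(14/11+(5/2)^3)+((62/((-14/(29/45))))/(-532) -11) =21763283/3686760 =5.90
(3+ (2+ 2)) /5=7 /5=1.40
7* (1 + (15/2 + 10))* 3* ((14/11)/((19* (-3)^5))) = -1813/16929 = -0.11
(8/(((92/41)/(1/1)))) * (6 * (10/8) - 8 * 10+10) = -222.83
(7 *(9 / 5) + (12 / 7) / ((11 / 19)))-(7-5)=5221 / 385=13.56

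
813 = 813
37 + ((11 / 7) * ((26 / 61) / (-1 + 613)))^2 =631684675477 / 17072558244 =37.00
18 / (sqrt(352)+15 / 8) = -2160 / 22303+4608 * sqrt(22) / 22303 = 0.87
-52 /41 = -1.27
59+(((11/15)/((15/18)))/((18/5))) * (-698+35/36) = -180443/1620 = -111.38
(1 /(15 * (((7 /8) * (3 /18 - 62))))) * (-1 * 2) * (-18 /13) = -576 /168805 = -0.00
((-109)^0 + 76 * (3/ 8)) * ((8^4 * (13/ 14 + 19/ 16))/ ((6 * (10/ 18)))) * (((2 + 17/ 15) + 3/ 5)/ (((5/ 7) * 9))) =16705024/ 375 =44546.73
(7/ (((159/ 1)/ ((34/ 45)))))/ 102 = 7/ 21465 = 0.00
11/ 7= 1.57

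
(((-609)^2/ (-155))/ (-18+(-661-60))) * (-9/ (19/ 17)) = -56744793/ 2176355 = -26.07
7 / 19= 0.37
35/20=7/4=1.75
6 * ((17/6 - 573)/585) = -3421/585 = -5.85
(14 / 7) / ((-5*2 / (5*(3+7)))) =-10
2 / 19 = 0.11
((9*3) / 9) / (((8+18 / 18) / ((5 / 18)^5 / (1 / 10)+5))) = 4739545 / 2834352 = 1.67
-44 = -44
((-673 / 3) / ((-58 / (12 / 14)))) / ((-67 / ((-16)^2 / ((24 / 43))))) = -926048 / 40803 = -22.70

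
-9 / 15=-3 / 5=-0.60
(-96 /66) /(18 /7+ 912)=-56 /35211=-0.00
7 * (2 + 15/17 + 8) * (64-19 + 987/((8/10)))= 6623925/68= 97410.66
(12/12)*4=4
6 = 6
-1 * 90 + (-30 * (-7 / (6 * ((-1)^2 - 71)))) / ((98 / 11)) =-17651 / 196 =-90.06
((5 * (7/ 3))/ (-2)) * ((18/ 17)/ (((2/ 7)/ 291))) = -213885/ 34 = -6290.74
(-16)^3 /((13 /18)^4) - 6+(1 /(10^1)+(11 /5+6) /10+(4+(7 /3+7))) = -32230947941 /2142075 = -15046.60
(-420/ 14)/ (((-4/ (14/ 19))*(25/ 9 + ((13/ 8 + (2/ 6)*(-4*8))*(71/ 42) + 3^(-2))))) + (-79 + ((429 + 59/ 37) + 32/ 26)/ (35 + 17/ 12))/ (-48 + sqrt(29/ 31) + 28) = 742793*sqrt(899)/ 136860373 + 129043832468/ 44205900479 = 3.08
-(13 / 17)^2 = -169 / 289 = -0.58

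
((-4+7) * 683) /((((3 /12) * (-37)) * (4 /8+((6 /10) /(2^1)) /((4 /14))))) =-163920 /1147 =-142.91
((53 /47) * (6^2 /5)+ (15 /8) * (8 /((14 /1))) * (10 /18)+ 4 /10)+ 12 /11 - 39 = -3126241 /108570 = -28.79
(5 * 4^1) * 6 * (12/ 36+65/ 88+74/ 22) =5855/ 11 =532.27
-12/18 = -2/3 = -0.67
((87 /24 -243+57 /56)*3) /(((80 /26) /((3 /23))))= -390429 /12880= -30.31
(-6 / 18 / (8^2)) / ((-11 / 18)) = 3 / 352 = 0.01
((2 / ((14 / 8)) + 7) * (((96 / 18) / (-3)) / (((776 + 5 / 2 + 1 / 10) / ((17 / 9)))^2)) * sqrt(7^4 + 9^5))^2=3549352000000 / 7957021958983881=0.00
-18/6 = -3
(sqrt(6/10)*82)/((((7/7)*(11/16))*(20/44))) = 1312*sqrt(15)/25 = 203.25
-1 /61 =-0.02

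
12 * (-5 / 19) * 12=-720 / 19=-37.89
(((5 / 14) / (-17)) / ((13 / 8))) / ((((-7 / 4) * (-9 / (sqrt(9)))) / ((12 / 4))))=-80 / 10829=-0.01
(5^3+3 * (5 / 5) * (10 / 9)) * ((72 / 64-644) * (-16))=3960110 / 3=1320036.67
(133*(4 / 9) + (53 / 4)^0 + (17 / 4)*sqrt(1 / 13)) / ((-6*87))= -0.12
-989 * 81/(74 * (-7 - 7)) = 77.33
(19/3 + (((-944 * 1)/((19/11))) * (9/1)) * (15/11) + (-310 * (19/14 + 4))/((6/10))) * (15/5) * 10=-284066.77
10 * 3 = 30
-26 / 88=-0.30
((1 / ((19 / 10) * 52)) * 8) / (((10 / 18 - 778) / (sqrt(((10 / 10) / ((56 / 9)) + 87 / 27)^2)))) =-0.00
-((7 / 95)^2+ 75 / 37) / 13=-678688 / 4341025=-0.16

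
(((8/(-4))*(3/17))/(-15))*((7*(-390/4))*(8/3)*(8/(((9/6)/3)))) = -11648/17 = -685.18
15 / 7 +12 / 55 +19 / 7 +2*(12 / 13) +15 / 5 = 49657 / 5005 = 9.92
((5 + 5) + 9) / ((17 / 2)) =38 / 17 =2.24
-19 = -19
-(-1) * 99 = 99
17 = 17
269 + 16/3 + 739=3040/3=1013.33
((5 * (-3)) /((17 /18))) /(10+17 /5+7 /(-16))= -21600 /17629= -1.23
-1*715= -715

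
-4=-4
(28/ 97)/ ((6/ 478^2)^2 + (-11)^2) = 365434567792/ 153182340078541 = 0.00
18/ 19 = 0.95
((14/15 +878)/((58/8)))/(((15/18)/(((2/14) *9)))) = 949248/5075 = 187.04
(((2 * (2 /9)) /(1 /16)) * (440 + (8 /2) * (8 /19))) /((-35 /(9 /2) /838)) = -225039872 /665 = -338405.82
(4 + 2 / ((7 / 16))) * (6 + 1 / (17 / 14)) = 6960 / 119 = 58.49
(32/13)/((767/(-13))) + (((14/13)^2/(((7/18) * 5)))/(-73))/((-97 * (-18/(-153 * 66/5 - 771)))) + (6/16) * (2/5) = 856701589/7060465100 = 0.12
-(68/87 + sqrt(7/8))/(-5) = 68/435 + sqrt(14)/20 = 0.34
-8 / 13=-0.62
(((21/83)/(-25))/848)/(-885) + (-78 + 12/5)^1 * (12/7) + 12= -61044043193/519082000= -117.60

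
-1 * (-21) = 21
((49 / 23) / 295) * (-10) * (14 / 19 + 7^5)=-31296006 / 25783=-1213.82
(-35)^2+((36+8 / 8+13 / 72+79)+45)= 99805 / 72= 1386.18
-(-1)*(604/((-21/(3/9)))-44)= -3376/63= -53.59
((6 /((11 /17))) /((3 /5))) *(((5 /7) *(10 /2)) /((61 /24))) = 102000 /4697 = 21.72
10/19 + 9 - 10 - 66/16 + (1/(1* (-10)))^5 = -8737519/1900000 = -4.60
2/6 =1/3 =0.33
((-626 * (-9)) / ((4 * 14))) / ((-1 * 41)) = -2817 / 1148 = -2.45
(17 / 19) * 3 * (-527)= -26877 / 19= -1414.58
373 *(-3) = -1119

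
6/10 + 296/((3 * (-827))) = 5963/12405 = 0.48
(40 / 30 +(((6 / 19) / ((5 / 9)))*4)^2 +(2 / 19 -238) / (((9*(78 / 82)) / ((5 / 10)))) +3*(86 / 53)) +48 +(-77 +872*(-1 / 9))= -21559378657 / 167892075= -128.41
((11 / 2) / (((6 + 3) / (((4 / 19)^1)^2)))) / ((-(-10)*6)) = 22 / 48735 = 0.00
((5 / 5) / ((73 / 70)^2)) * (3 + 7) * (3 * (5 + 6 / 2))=1176000 / 5329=220.68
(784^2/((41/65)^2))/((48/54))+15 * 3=2921612445/1681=1738020.49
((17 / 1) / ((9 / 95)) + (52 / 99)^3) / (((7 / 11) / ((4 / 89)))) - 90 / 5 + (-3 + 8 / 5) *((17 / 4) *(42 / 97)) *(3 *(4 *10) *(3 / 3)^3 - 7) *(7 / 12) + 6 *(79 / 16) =-15513169479613 / 106611161580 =-145.51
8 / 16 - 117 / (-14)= 62 / 7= 8.86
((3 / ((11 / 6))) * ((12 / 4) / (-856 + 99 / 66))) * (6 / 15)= -216 / 93995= -0.00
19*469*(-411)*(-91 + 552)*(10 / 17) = -16883760810 / 17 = -993162400.59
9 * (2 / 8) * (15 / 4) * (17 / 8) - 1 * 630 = -78345 / 128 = -612.07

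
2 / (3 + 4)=2 / 7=0.29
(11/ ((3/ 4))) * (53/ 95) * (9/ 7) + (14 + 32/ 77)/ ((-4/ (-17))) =1050237/ 14630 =71.79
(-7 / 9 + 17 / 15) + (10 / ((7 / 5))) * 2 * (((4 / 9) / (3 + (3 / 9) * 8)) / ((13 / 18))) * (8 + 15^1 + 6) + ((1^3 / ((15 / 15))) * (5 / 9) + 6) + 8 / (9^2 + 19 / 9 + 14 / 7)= 1386329951 / 26662545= 52.00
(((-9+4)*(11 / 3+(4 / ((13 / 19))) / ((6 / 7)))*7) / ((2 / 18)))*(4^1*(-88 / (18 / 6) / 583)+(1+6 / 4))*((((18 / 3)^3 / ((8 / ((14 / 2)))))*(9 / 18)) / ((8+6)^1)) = -282535155 / 5512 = -51258.19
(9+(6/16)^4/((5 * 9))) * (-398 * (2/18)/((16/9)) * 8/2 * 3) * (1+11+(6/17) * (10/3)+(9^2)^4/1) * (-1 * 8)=80529894098284653/87040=925205584768.90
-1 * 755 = -755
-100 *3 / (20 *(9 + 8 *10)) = -15 / 89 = -0.17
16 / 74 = 8 / 37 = 0.22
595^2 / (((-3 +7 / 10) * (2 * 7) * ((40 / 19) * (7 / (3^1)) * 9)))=-248.69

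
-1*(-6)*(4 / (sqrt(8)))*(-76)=-456*sqrt(2)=-644.88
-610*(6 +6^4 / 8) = -102480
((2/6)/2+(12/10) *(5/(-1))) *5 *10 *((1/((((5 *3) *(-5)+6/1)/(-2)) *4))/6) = -875/2484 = -0.35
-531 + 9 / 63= -3716 / 7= -530.86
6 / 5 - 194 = -964 / 5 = -192.80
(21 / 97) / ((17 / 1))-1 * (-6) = 9915 / 1649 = 6.01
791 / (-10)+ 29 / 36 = -14093 / 180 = -78.29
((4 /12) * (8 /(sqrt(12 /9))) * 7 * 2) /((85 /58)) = 3248 * sqrt(3) /255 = 22.06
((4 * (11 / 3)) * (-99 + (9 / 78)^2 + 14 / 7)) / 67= -721193 / 33969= -21.23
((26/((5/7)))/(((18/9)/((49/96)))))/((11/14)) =31213/2640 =11.82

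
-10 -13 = -23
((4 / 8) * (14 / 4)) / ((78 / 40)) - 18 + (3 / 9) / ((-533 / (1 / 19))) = -173198 / 10127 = -17.10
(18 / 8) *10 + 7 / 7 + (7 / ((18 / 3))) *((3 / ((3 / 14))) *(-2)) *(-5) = 1121 / 6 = 186.83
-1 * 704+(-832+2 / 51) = -78334 / 51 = -1535.96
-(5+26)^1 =-31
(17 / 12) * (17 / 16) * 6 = 289 / 32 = 9.03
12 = 12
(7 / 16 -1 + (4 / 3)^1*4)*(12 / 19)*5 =1145 / 76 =15.07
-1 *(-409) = 409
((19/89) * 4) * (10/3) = 760/267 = 2.85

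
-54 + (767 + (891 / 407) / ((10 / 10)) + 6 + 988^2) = 36144012 / 37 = 976865.19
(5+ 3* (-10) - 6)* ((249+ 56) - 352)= 1457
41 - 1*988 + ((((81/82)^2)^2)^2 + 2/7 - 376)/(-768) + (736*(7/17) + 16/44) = -1321548513561619294123933/2054999334896151232512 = -643.09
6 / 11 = 0.55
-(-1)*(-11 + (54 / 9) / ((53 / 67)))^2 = 32761 / 2809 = 11.66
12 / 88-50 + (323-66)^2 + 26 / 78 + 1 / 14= 15245894 / 231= 65999.54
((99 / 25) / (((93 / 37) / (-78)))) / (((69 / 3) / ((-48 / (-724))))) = -1142856 / 3226325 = -0.35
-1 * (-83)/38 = 83/38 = 2.18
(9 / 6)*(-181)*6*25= -40725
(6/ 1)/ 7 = 6/ 7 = 0.86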